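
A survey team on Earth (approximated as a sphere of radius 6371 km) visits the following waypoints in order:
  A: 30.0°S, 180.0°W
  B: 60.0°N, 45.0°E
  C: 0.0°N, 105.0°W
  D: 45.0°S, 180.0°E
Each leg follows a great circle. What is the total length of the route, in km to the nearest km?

37003 km

Leg A→B: central angle 2.4027 rad, distance 15307.5 km.
Leg B→C: central angle 2.0186 rad, distance 12860.7 km.
Leg C→D: central angle 1.3867 rad, distance 8835.0 km.
Total: 15307.5 + 12860.7 + 8835.0 ≈ 37003 km.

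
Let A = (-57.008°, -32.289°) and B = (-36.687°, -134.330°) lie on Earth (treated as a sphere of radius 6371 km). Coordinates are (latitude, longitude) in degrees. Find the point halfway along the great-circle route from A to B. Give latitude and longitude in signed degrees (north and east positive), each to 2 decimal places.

Central angle δ = 1.1483 rad. Interpolating on the sphere with fraction f = 0.5:
P = [sin((1−f)δ)·A + sin(fδ)·B] / sin δ = 0.5955·A + 0.5955·B in Cartesian coordinates,
giving P = (-0.0596, -0.5148, -0.8552), i.e. latitude -58.79°, longitude -96.60°.

-58.79°, -96.60°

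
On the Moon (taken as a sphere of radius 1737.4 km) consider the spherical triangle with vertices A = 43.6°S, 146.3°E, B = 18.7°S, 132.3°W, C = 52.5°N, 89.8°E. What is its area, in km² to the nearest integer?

Side lengths (central angles): a = 2.3216, b = 1.8795, c = 1.2412 rad; semiperimeter s = 2.7211.
By l'Huilier's theorem, tan(E/4) = √[tan(s/2) tan((s−a)/2) tan((s−b)/2) tan((s−c)/2)], giving spherical excess E = 2.2277 rad.
Area = E·R² = 2.2277 × (1737.4)² ≈ 6724375 km².

6724375 km²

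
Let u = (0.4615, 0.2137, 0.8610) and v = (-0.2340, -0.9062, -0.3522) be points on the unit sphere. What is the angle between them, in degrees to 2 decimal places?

127.22°

u·v = -0.6049; |u| = 1.0000, |v| = 1.0000.
cos θ = (u·v)/(|u||v|) = -0.6049, so θ = 127.22°.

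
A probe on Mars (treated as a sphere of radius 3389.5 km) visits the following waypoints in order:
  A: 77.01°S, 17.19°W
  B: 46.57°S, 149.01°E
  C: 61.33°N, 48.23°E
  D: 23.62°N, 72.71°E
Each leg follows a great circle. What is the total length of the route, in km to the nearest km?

13708 km

Leg A→B: central angle 0.9794 rad, distance 3319.5 km.
Leg B→C: central angle 2.3446 rad, distance 7947.1 km.
Leg C→D: central angle 0.7203 rad, distance 2441.5 km.
Total: 3319.5 + 7947.1 + 2441.5 ≈ 13708 km.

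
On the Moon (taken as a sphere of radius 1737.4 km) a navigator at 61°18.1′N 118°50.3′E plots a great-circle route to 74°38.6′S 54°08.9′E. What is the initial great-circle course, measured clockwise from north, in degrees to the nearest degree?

203°

Δλ = -64.690° = -1.1291 rad.
y = sin Δλ · cos φ₂ = (-0.9040)(0.2648) = -0.2394
x = cos φ₁ sin φ₂ − sin φ₁ cos φ₂ cos Δλ = (0.4802)(-0.9643) − (0.8772)(0.2648)(0.4275) = -0.5624
θ = atan2(y, x) = -156.94°; adding 360° gives 203°.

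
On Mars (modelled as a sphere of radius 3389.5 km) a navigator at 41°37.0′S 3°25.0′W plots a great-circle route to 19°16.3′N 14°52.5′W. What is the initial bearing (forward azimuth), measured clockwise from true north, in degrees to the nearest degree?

348°

Δλ = -11.458° = -0.2000 rad.
y = sin Δλ · cos φ₂ = (-0.1987)(0.9440) = -0.1875
x = cos φ₁ sin φ₂ − sin φ₁ cos φ₂ cos Δλ = (0.7476)(0.3300) − (-0.6641)(0.9440)(0.9801) = 0.8612
θ = atan2(y, x) = -12.28°; adding 360° gives 348°.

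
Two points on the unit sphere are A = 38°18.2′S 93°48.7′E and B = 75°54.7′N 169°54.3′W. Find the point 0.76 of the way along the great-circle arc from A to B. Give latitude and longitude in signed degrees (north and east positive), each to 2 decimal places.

55.29°, 126.35°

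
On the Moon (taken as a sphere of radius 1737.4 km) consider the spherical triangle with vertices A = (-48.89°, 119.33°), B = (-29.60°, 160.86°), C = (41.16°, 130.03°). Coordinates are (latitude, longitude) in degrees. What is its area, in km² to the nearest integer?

Side lengths (central angles): a = 1.3315, b = 1.5803, c = 0.6433 rad; semiperimeter s = 1.7775.
By l'Huilier's theorem, tan(E/4) = √[tan(s/2) tan((s−a)/2) tan((s−b)/2) tan((s−c)/2)], giving spherical excess E = 0.5276 rad.
Area = E·R² = 0.5276 × (1737.4)² ≈ 1592529 km².

1592529 km²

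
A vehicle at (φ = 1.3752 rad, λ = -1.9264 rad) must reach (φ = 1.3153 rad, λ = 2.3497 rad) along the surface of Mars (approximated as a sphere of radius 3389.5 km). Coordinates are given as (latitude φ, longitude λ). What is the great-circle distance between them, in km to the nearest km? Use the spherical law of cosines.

1291 km

With latitudes φ₁ = 78.793°, φ₂ = 75.361° and longitude difference Δλ = -114.998°:
cos c = sin φ₁ sin φ₂ + cos φ₁ cos φ₂ cos Δλ = (0.9809)(0.9675) + (0.1944)(0.2527)(-0.4226) = 0.92833,
so c = arccos(0.92833) = 0.38089 rad.
Distance = R·c = 3389.5 × 0.3809 ≈ 1291 km.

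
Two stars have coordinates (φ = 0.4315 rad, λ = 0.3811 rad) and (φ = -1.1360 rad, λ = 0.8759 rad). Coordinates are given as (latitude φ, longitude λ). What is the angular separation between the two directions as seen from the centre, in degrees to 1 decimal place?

92.4°

With latitudes φ₁ = 24.723°, φ₂ = -65.088° and longitude difference Δλ = 28.350°:
Haversine: a = sin²(Δφ/2) + cos φ₁ cos φ₂ sin²(Δλ/2) = 0.4984 + (0.9083)(0.4212)(0.0600) = 0.52130.
Central angle c = 2·arcsin(√a) = 1.61340 rad.
So the angular separation is 92.4°.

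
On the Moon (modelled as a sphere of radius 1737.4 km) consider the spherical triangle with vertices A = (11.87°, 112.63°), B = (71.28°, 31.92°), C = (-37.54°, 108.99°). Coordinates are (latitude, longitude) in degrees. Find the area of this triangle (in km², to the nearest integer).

Side lengths (central angles): a = 2.1178, b = 0.8644, c = 1.3227 rad; semiperimeter s = 2.1525.
By l'Huilier's theorem, tan(E/4) = √[tan(s/2) tan((s−a)/2) tan((s−b)/2) tan((s−c)/2)], giving spherical excess E = 0.4111 rad.
Area = E·R² = 0.4111 × (1737.4)² ≈ 1240823 km².

1240823 km²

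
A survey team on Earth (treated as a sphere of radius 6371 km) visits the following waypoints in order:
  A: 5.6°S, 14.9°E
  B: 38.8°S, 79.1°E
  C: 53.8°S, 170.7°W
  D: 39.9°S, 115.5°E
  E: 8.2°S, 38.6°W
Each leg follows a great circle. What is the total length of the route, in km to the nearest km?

34736 km

Leg A→B: central angle 1.1607 rad, distance 7394.7 km.
Leg B→C: central angle 1.2167 rad, distance 7751.8 km.
Leg C→D: central angle 0.8710 rad, distance 5549.4 km.
Leg D→E: central angle 2.2038 rad, distance 14040.4 km.
Total: 7394.7 + 7751.8 + 5549.4 + 14040.4 ≈ 34736 km.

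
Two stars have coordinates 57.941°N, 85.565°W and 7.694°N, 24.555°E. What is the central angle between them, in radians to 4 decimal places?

Let φ₁ = 1.0113 rad, φ₂ = 0.1343 rad, and Δλ = 1.9220 rad.
cos c = sin φ₁ sin φ₂ + cos φ₁ cos φ₂ cos Δλ = (0.8475)(0.1339) + (0.5308)(0.9910)(-0.3440) = -0.06748,
so c = arccos(-0.06748) = 1.63832 rad.
So the angular separation is 1.6383 rad.

1.6383 rad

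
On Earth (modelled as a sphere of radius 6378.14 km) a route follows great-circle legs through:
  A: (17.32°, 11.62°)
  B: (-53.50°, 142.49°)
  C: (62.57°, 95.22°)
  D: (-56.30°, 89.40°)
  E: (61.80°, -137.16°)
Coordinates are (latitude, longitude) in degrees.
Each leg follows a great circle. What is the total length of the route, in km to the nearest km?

58381 km

Leg A→B: central angle 2.2280 rad, distance 14210.3 km.
Leg B→C: central angle 2.1265 rad, distance 13563.2 km.
Leg C→D: central angle 2.0762 rad, distance 13242.2 km.
Leg D→E: central angle 2.7226 rad, distance 17364.9 km.
Total: 14210.3 + 13563.2 + 13242.2 + 17364.9 ≈ 58381 km.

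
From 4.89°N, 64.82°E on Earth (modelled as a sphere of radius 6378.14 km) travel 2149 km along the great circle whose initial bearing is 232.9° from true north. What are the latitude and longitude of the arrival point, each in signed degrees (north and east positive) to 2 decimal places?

Angular distance δ = d/R = 2149/6378.14 = 0.33693 rad; initial bearing θ = 4.0649 rad.
sin φ₂ = sin φ₁ cos δ + cos φ₁ sin δ cos θ = (0.0852)(0.9438) + (0.9964)(0.3306)(-0.6032) = -0.1182, so φ₂ = -6.79°.
Δλ = atan2(sin θ sin δ cos φ₁, cos δ − sin φ₁ sin φ₂) = atan2(-0.2627, 0.9539) = -15.399°.
λ₂ = 64.820° − 15.399° = 49.42°.

-6.79°, 49.42°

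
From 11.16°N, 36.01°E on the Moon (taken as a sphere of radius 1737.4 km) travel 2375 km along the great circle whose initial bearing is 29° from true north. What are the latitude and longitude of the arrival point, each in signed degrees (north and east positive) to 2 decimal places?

61.58°, 122.06°

Angular distance δ = d/R = 2375/1737.4 = 1.36699 rad; initial bearing θ = 0.5061 rad.
sin φ₂ = sin φ₁ cos δ + cos φ₁ sin δ cos θ = (0.1935)(0.2024) + (0.9811)(0.9793)(0.8746) = 0.8795, so φ₂ = 61.58°.
Δλ = atan2(sin θ sin δ cos φ₁, cos δ − sin φ₁ sin φ₂) = atan2(0.4658, 0.0322) = 86.048°.
λ₂ = 36.010° + 86.048° = 122.06°.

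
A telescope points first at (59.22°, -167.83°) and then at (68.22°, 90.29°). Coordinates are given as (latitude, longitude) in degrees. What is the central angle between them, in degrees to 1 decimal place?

40.6°

Let φ₁ = 1.0336 rad, φ₂ = 1.1907 rad, and Δλ = -1.7781 rad.
Haversine: a = sin²(Δφ/2) + cos φ₁ cos φ₂ sin²(Δλ/2) = 0.0062 + (0.5117)(0.3710)(0.6029) = 0.12064.
Central angle c = 2·arcsin(√a) = 0.70945 rad.
So the angular separation is 40.6°.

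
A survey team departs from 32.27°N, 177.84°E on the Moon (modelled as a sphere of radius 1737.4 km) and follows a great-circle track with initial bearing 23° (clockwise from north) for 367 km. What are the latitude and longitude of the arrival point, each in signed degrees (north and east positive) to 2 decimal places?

Angular distance δ = d/R = 367/1737.4 = 0.21124 rad; initial bearing θ = 0.4014 rad.
sin φ₂ = sin φ₁ cos δ + cos φ₁ sin δ cos θ = (0.5339)(0.9778) + (0.8455)(0.2097)(0.9205) = 0.6852, so φ₂ = 43.25°.
Δλ = atan2(sin θ sin δ cos φ₁, cos δ − sin φ₁ sin φ₂) = atan2(0.0693, 0.6119) = 6.458°.
λ₂ = 177.840° + 6.458° = 184.30° → -175.70° after wrapping to (−180°, 180°].

43.25°, -175.70°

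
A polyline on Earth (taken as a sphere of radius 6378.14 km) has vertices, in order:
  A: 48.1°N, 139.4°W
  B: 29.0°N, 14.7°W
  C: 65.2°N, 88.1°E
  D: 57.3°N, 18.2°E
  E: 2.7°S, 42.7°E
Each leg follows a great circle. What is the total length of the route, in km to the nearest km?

Leg A→B: central angle 1.5425 rad, distance 9838.0 km.
Leg B→C: central angle 1.2038 rad, distance 7677.9 km.
Leg C→D: central angle 0.5702 rad, distance 3637.0 km.
Leg D→E: central angle 1.1024 rad, distance 7031.6 km.
Total: 9838.0 + 7677.9 + 3637.0 + 7031.6 ≈ 28185 km.

28185 km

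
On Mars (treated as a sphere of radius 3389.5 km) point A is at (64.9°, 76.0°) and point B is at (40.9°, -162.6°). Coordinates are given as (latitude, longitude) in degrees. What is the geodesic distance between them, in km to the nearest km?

3833 km

With latitudes φ₁ = 64.900°, φ₂ = 40.900° and longitude difference Δλ = 121.400°:
cos c = sin φ₁ sin φ₂ + cos φ₁ cos φ₂ cos Δλ = (0.9056)(0.6547) + (0.4242)(0.7559)(-0.5210) = 0.42586,
so c = arccos(0.42586) = 1.13088 rad.
Distance = R·c = 3389.5 × 1.1309 ≈ 3833 km.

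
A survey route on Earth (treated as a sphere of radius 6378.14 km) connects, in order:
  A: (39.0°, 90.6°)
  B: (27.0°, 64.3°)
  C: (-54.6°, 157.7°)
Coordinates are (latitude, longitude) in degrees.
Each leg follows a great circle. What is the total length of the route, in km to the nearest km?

15429 km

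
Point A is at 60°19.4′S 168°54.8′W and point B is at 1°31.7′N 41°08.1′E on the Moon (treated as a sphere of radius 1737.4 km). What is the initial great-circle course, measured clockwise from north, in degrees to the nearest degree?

214°

With φ₁ = -1.0528, φ₂ = 0.0267, Δλ = -2.6172 rad, the forward-azimuth formula gives
θ = atan2( sin Δλ cos φ₂ , cos φ₁ sin φ₂ − sin φ₁ cos φ₂ cos Δλ ) = atan2(-0.5006, -0.7386) = -145.87°.
Adding 360° brings this into [0°, 360°): 214°.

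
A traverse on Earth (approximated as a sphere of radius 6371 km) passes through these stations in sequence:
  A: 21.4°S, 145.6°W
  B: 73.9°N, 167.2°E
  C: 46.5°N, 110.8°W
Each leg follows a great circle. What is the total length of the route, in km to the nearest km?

15984 km

Leg A→B: central angle 1.7468 rad, distance 11129.1 km.
Leg B→C: central angle 0.7619 rad, distance 4854.4 km.
Total: 11129.1 + 4854.4 ≈ 15984 km.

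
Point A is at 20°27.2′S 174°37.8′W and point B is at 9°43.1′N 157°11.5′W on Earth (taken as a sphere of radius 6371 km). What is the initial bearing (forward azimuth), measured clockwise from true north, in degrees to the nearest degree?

With φ₁ = -0.3570, φ₂ = 0.1696, Δλ = 0.3044 rad, the forward-azimuth formula gives
θ = atan2( sin Δλ cos φ₂ , cos φ₁ sin φ₂ − sin φ₁ cos φ₂ cos Δλ ) = atan2(0.2954, 0.4868) = 31.25°.
So the initial bearing is 31°.

31°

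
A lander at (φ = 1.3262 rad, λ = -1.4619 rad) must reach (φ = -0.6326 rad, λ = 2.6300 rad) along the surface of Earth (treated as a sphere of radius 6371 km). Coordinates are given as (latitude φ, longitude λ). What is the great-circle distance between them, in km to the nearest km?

With latitudes φ₁ = 75.986°, φ₂ = -36.245° and longitude difference Δλ = -125.551°:
cos c = sin φ₁ sin φ₂ + cos φ₁ cos φ₂ cos Δλ = (0.9702)(-0.5912) + (0.2422)(0.8065)(-0.5814) = -0.68720,
so c = arccos(-0.68720) = 2.32843 rad.
Distance = R·c = 6371 × 2.3284 ≈ 14834 km.

14834 km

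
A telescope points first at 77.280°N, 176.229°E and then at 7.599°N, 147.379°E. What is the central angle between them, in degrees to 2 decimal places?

Let φ₁ = 1.3488 rad, φ₂ = 0.1326 rad, and Δλ = -0.5035 rad.
Haversine: a = sin²(Δφ/2) + cos φ₁ cos φ₂ sin²(Δλ/2) = 0.3264 + (0.2202)(0.9912)(0.0621) = 0.33992.
Central angle c = 2·arcsin(√a) = 1.24490 rad.
So the angular separation is 71.33°.

71.33°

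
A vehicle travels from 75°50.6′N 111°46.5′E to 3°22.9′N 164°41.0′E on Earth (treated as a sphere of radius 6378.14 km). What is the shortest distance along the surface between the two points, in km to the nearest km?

8706 km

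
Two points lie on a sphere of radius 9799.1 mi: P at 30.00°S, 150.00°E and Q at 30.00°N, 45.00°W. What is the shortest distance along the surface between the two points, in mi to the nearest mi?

In radians: φ₁ = -0.5236, φ₂ = 0.5236, Δλ = 165.000° = 2.8798 rad.
cos c = sin φ₁ sin φ₂ + cos φ₁ cos φ₂ cos Δλ = (-0.5000)(0.5000) + (0.8660)(0.8660)(-0.9659) = -0.97444,
so c = arccos(-0.97444) = 2.91503 rad.
Distance = R·c = 9799.1 × 2.9150 ≈ 28565 mi.

28565 mi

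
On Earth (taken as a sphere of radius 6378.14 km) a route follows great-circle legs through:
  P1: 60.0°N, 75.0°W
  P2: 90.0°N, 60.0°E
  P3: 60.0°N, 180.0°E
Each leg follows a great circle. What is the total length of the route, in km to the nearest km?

6679 km

Leg P1→P2: central angle 0.5236 rad, distance 3339.6 km.
Leg P2→P3: central angle 0.5236 rad, distance 3339.6 km.
Total: 3339.6 + 3339.6 ≈ 6679 km.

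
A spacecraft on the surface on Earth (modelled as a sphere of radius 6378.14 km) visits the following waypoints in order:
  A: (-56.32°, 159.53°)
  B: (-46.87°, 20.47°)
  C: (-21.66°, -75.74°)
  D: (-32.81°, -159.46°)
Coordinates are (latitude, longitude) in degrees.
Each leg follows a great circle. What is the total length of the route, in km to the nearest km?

Leg A→B: central angle 1.2441 rad, distance 7935.0 km.
Leg B→C: central angle 1.3688 rad, distance 8730.3 km.
Leg C→D: central angle 1.2813 rad, distance 8172.5 km.
Total: 7935.0 + 8730.3 + 8172.5 ≈ 24838 km.

24838 km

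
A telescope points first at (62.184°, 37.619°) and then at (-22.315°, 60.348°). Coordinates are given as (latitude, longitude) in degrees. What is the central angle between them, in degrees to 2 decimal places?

In radians: φ₁ = 1.0853, φ₂ = -0.3895, Δλ = 22.729° = 0.3967 rad.
Haversine: a = sin²(Δφ/2) + cos φ₁ cos φ₂ sin²(Δλ/2) = 0.4521 + (0.4666)(0.9251)(0.0388) = 0.46883.
Central angle c = 2·arcsin(√a) = 1.50842 rad.
So the angular separation is 86.43°.

86.43°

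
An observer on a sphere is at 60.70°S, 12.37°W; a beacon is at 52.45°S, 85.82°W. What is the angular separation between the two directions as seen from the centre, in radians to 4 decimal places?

0.6819 rad

In radians: φ₁ = -1.0594, φ₂ = -0.9154, Δλ = -73.450° = -1.2819 rad.
Haversine: a = sin²(Δφ/2) + cos φ₁ cos φ₂ sin²(Δλ/2) = 0.0052 + (0.4894)(0.6095)(0.3576) = 0.11182.
Central angle c = 2·arcsin(√a) = 0.68194 rad.
So the angular separation is 0.6819 rad.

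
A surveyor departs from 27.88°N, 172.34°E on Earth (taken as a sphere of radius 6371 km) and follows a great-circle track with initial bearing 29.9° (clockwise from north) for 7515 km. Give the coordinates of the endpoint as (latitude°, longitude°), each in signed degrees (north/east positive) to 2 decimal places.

Angular distance δ = d/R = 7515/6371 = 1.17956 rad; initial bearing θ = 0.5219 rad.
sin φ₂ = sin φ₁ cos δ + cos φ₁ sin δ cos θ = (0.4676)(0.3813) + (0.8839)(0.9244)(0.8669) = 0.8867, so φ₂ = 62.46°.
Δλ = atan2(sin θ sin δ cos φ₁, cos δ − sin φ₁ sin φ₂) = atan2(0.4073, -0.0333) = 94.675°.
λ₂ = 172.340° + 94.675° = 267.01° → -92.99° after wrapping to (−180°, 180°].

62.46°, -92.99°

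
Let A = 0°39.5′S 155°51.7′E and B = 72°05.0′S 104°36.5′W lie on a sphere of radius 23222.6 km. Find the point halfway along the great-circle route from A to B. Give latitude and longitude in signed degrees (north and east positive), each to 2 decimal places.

-44.03°, 173.59°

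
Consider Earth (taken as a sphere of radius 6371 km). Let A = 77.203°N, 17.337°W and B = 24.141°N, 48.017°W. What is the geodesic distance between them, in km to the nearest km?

6123 km

Let φ₁ = 1.3474 rad, φ₂ = 0.4213 rad, and Δλ = -0.5355 rad.
cos c = sin φ₁ sin φ₂ + cos φ₁ cos φ₂ cos Δλ = (0.9752)(0.4090) + (0.2215)(0.9125)(0.8600) = 0.57266,
so c = arccos(0.57266) = 0.96105 rad.
Distance = R·c = 6371 × 0.9611 ≈ 6123 km.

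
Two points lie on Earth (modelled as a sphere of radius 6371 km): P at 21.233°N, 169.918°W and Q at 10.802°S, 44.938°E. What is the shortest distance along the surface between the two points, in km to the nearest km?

16124 km

In radians: φ₁ = 0.3706, φ₂ = -0.1885, Δλ = -145.144° = -2.5332 rad.
cos c = sin φ₁ sin φ₂ + cos φ₁ cos φ₂ cos Δλ = (0.3622)(-0.1874) + (0.9321)(0.9823)(-0.8206) = -0.81921,
so c = arccos(-0.81921) = 2.53082 rad.
Distance = R·c = 6371 × 2.5308 ≈ 16124 km.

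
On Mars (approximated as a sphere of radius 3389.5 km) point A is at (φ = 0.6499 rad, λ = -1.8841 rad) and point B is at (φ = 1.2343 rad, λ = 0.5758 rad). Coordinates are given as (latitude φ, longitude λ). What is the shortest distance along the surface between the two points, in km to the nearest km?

4050 km

With latitudes φ₁ = 37.237°, φ₂ = 70.720° and longitude difference Δλ = 140.942°:
cos c = sin φ₁ sin φ₂ + cos φ₁ cos φ₂ cos Δλ = (0.6051)(0.9439) + (0.7961)(0.3302)(-0.7765) = 0.36705,
so c = arccos(0.36705) = 1.19496 rad.
Distance = R·c = 3389.5 × 1.1950 ≈ 4050 km.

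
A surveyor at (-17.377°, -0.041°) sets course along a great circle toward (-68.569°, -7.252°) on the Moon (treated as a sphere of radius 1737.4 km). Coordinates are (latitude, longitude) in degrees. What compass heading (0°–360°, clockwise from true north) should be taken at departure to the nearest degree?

183°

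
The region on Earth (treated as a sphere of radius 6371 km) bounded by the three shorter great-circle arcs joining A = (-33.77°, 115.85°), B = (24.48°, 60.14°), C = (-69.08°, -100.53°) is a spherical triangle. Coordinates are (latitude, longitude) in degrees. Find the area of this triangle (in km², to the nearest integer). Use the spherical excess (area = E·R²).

Side lengths (central angles): a = 2.3374, b = 1.2867, c = 1.3736 rad; semiperimeter s = 2.4989.
By l'Huilier's theorem, tan(E/4) = √[tan(s/2) tan((s−a)/2) tan((s−b)/2) tan((s−c)/2)], giving spherical excess E = 1.2604 rad.
Area = E·R² = 1.2604 × (6371)² ≈ 51157182 km².

51157182 km²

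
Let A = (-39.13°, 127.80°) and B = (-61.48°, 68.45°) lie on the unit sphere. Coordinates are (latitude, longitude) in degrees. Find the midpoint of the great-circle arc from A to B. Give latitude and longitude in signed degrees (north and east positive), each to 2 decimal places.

-53.95°, 105.85°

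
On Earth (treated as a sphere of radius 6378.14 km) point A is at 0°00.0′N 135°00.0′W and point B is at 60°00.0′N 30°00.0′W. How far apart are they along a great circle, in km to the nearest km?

10846 km

In radians: φ₁ = 0.0000, φ₂ = 1.0472, Δλ = 105.000° = 1.8326 rad.
cos c = sin φ₁ sin φ₂ + cos φ₁ cos φ₂ cos Δλ = (0.0000)(0.8660) + (1.0000)(0.5000)(-0.2588) = -0.12941,
so c = arccos(-0.12941) = 1.70057 rad.
Distance = R·c = 6378.14 × 1.7006 ≈ 10846 km.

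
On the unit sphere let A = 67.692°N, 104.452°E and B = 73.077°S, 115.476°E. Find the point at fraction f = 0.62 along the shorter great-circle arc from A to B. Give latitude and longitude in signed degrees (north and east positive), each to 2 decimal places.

Central angle δ = 2.4601 rad. Interpolating on the sphere with fraction f = 0.62:
P = [sin((1−f)δ)·A + sin(fδ)·B] / sin δ = 1.2771·A + 1.5858·B in Cartesian coordinates,
giving P = (-0.3195, 0.8862, -0.3356), i.e. latitude -19.61°, longitude 109.83°.

-19.61°, 109.83°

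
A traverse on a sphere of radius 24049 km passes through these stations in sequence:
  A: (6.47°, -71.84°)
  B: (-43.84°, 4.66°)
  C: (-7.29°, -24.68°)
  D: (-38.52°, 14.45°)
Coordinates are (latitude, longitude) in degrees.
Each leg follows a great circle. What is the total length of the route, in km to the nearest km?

74122 km

Leg A→B: central angle 1.4814 rad, distance 35626.7 km.
Leg B→C: central angle 0.7791 rad, distance 18735.9 km.
Leg C→D: central angle 0.8216 rad, distance 19759.2 km.
Total: 35626.7 + 18735.9 + 19759.2 ≈ 74122 km.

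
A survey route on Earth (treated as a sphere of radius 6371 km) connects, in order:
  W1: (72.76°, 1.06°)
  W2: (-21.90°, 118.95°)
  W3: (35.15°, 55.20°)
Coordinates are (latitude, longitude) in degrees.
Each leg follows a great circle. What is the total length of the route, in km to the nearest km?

22469 km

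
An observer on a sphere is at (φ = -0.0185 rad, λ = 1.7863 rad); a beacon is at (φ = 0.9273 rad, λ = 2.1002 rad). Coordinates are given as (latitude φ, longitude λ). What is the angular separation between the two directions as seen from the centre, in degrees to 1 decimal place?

56.2°

Let φ₁ = -0.0185 rad, φ₂ = 0.9273 rad, and Δλ = 0.3139 rad.
Haversine: a = sin²(Δφ/2) + cos φ₁ cos φ₂ sin²(Δλ/2) = 0.2075 + (0.9998)(0.6000)(0.0244) = 0.22211.
Central angle c = 2·arcsin(√a) = 0.98149 rad.
So the angular separation is 56.2°.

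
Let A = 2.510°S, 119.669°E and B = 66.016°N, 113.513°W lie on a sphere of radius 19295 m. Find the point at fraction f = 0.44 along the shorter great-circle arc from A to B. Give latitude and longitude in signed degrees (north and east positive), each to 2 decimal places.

40.96°, 138.80°

The central angle between A and B is δ = 1.8581 rad.
With f = 0.44, the slerp weights are sin((1−f)δ)/sin δ = 0.8995 and sin(fδ)/sin δ = 0.7607.
Weighted sum of the unit vectors: (0.8995)·(-0.4945,0.8681,-0.0438) + (0.7607)·(-0.1622,-0.3727,0.9137) = (-0.5682, 0.4973, 0.6556).
Converting back: φ = atan2(z, √(x²+y²)) = 40.96°, λ = atan2(y, x) = 138.80°.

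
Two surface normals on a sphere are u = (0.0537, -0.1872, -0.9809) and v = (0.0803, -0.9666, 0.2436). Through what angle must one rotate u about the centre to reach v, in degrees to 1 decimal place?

93.1°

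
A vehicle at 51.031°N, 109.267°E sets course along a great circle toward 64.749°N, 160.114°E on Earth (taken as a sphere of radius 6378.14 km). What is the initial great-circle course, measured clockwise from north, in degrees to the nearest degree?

With φ₁ = 0.8907, φ₂ = 1.1301, Δλ = 0.8874 rad, the forward-azimuth formula gives
θ = atan2( sin Δλ cos φ₂ , cos φ₁ sin φ₂ − sin φ₁ cos φ₂ cos Δλ ) = atan2(0.3308, 0.3594) = 42.63°.
So the initial bearing is 43°.

43°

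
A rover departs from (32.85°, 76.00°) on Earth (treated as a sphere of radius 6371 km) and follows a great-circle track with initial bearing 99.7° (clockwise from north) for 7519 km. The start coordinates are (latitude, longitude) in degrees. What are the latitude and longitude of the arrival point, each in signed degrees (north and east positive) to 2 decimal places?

Angular distance δ = d/R = 7519/6371 = 1.18019 rad; initial bearing θ = 1.7401 rad.
sin φ₂ = sin φ₁ cos δ + cos φ₁ sin δ cos θ = (0.5424)(0.3807) + (0.8401)(0.9247)(-0.1685) = 0.0756, so φ₂ = 4.34°.
Δλ = atan2(sin θ sin δ cos φ₁, cos δ − sin φ₁ sin φ₂) = atan2(0.7657, 0.3397) = 66.075°.
λ₂ = 76.000° + 66.075° = 142.08°.

4.34°, 142.08°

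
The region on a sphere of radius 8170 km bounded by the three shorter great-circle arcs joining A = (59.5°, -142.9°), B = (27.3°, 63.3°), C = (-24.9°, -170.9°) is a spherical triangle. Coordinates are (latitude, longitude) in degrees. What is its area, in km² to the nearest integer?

Side lengths (central angles): a = 2.2977, b = 1.5271, c = 1.5803 rad; semiperimeter s = 2.7026.
By l'Huilier's theorem, tan(E/4) = √[tan(s/2) tan((s−a)/2) tan((s−b)/2) tan((s−c)/2)], giving spherical excess E = 2.2218 rad.
Area = E·R² = 2.2218 × (8170)² ≈ 148303495 km².

148303495 km²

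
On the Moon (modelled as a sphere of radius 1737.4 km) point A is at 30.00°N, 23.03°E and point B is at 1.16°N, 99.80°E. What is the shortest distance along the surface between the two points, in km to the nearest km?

2365 km

In radians: φ₁ = 0.5236, φ₂ = 0.0202, Δλ = 76.770° = 1.3399 rad.
Haversine: a = sin²(Δφ/2) + cos φ₁ cos φ₂ sin²(Δλ/2) = 0.0620 + (0.8660)(0.9998)(0.3856) = 0.39586.
Central angle c = 2·arcsin(√a) = 1.36098 rad.
Distance = R·c = 1737.4 × 1.3610 ≈ 2365 km.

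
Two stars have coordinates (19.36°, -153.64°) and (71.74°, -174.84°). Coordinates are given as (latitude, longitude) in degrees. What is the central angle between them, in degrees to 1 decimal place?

53.8°

Let φ₁ = 0.3379 rad, φ₂ = 1.2521 rad, and Δλ = -0.3700 rad.
cos c = sin φ₁ sin φ₂ + cos φ₁ cos φ₂ cos Δλ = (0.3315)(0.9496) + (0.9435)(0.3133)(0.9323) = 0.59042,
so c = arccos(0.59042) = 0.93922 rad.
So the angular separation is 53.8°.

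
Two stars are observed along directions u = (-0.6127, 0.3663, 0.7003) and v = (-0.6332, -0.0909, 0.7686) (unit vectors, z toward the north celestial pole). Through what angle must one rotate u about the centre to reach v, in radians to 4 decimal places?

0.4670 rad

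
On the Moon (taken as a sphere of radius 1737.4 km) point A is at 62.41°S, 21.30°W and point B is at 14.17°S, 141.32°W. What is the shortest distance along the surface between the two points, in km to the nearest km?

2742 km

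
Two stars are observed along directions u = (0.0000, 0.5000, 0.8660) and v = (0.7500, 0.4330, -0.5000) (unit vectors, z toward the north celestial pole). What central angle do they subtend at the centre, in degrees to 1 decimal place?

102.5°

u·v = -0.2165; |u| = 1.0000, |v| = 1.0000.
cos θ = (u·v)/(|u||v|) = -0.2165, so θ = 102.5°.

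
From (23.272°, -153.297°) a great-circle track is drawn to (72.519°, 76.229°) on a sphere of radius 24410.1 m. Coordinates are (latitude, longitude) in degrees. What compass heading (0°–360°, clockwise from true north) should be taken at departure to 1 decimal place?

346.5°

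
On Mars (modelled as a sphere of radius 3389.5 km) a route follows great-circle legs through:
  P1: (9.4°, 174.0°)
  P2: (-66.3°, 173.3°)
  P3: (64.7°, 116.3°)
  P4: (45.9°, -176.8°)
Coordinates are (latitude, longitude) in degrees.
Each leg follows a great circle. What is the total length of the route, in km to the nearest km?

14964 km

Leg P1→P2: central angle 1.3212 rad, distance 4478.4 km.
Leg P2→P3: central angle 2.3954 rad, distance 8119.2 km.
Leg P3→P4: central angle 0.6983 rad, distance 2366.9 km.
Total: 4478.4 + 8119.2 + 2366.9 ≈ 14964 km.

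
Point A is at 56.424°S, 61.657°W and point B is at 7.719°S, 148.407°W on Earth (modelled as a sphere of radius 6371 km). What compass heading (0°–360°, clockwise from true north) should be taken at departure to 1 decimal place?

Δλ = -86.750° = -1.5141 rad.
y = sin Δλ · cos φ₂ = (-0.9984)(0.9909) = -0.9893
x = cos φ₁ sin φ₂ − sin φ₁ cos φ₂ cos Δλ = (0.5530)(-0.1343) − (-0.8332)(0.9909)(0.0567) = -0.0275
θ = atan2(y, x) = -91.59°; adding 360° gives 268.4°.

268.4°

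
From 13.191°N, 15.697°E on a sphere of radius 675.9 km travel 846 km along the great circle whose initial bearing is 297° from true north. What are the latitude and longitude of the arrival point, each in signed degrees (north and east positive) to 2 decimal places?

Angular distance δ = d/R = 846/675.9 = 1.25166 rad; initial bearing θ = 5.1836 rad.
sin φ₂ = sin φ₁ cos δ + cos φ₁ sin δ cos θ = (0.2282)(0.3137) + (0.9736)(0.9495)(0.4540) = 0.4913, so φ₂ = 29.43°.
Δλ = atan2(sin θ sin δ cos φ₁, cos δ − sin φ₁ sin φ₂) = atan2(-0.8237, 0.2016) = -76.245°.
λ₂ = 15.697° − 76.245° = -60.55°.

29.43°, -60.55°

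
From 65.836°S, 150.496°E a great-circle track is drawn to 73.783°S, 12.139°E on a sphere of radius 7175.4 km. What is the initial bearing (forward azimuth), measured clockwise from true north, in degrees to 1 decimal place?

197.6°

With φ₁ = -1.1491, φ₂ = -1.2878, Δλ = -2.4148 rad, the forward-azimuth formula gives
θ = atan2( sin Δλ cos φ₂ , cos φ₁ sin φ₂ − sin φ₁ cos φ₂ cos Δλ ) = atan2(-0.1856, -0.5835) = -162.36°.
Adding 360° brings this into [0°, 360°): 197.6°.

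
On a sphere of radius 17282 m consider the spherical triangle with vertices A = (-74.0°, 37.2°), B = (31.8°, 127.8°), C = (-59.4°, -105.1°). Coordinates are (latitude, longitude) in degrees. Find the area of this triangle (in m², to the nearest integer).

466259076 m²

Side lengths (central angles): a = 2.3668, b = 0.7722, c = 2.1048 rad; semiperimeter s = 2.6219.
By l'Huilier's theorem, tan(E/4) = √[tan(s/2) tan((s−a)/2) tan((s−b)/2) tan((s−c)/2)], giving spherical excess E = 1.5611 rad.
Area = E·R² = 1.5611 × (17282)² ≈ 466259076 m².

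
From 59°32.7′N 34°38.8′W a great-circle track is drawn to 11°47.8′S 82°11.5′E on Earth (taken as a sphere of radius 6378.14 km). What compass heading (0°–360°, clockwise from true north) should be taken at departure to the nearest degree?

With φ₁ = 1.0393, φ₂ = -0.2059, Δλ = 2.0392 rad, the forward-azimuth formula gives
θ = atan2( sin Δλ cos φ₂ , cos φ₁ sin φ₂ − sin φ₁ cos φ₂ cos Δλ ) = atan2(0.8734, 0.2773) = 72.38°.
So the initial bearing is 72°.

72°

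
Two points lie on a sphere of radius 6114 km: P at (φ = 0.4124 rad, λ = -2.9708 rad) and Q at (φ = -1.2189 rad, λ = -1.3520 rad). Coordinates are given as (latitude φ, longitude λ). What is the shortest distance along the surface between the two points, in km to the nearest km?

Let φ₁ = 0.4124 rad, φ₂ = -1.2189 rad, and Δλ = 1.6188 rad.
Haversine: a = sin²(Δφ/2) + cos φ₁ cos φ₂ sin²(Δλ/2) = 0.5302 + (0.9162)(0.3447)(0.5240) = 0.69570.
Central angle c = 2·arcsin(√a) = 1.97295 rad.
Distance = R·c = 6114 × 1.9729 ≈ 12063 km.

12063 km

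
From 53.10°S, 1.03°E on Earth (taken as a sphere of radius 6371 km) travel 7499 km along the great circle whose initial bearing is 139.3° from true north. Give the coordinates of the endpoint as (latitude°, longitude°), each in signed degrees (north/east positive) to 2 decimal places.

-46.65°, 119.72°

Angular distance δ = d/R = 7499/6371 = 1.17705 rad; initial bearing θ = 2.4312 rad.
sin φ₂ = sin φ₁ cos δ + cos φ₁ sin δ cos θ = (-0.7997)(0.3836) + (0.6004)(0.9235)(-0.7581) = -0.7272, so φ₂ = -46.65°.
Δλ = atan2(sin θ sin δ cos φ₁, cos δ − sin φ₁ sin φ₂) = atan2(0.3616, -0.1979) = 118.688°.
λ₂ = 1.030° + 118.688° = 119.72°.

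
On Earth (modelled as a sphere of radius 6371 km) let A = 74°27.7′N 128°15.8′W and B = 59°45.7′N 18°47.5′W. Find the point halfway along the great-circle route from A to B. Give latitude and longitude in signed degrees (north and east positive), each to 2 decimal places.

The central angle between A and B is δ = 0.6642 rad.
With f = 0.5, the slerp weights are sin((1−f)δ)/sin δ = 0.5289 and sin(fδ)/sin δ = 0.5289.
Weighted sum of the unit vectors: (0.5289)·(-0.1659,-0.2103,0.9635) + (0.5289)·(0.4768,-0.1622,0.8639) = (0.1644, -0.1970, 0.9665).
Converting back: φ = atan2(z, √(x²+y²)) = 75.13°, λ = atan2(y, x) = -50.16°.

75.13°, -50.16°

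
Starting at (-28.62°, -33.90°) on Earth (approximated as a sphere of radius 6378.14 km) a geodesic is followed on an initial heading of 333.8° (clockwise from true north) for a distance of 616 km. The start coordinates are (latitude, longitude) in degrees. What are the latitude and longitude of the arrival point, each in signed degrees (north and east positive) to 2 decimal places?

Angular distance δ = d/R = 616/6378.14 = 0.09658 rad; initial bearing θ = 5.8259 rad.
sin φ₂ = sin φ₁ cos δ + cos φ₁ sin δ cos θ = (-0.4790)(0.9953) + (0.8778)(0.0964)(0.8973) = -0.4008, so φ₂ = -23.63°.
Δλ = atan2(sin θ sin δ cos φ₁, cos δ − sin φ₁ sin φ₂) = atan2(-0.0374, 0.8033) = -2.664°.
λ₂ = -33.900° − 2.664° = -36.56°.

-23.63°, -36.56°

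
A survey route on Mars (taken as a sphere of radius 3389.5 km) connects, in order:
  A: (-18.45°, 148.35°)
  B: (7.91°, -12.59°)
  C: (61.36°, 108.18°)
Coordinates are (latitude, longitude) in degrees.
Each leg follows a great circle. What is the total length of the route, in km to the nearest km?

Leg A→B: central angle 2.7696 rad, distance 9387.7 km.
Leg B→C: central angle 1.6932 rad, distance 5739.1 km.
Total: 9387.7 + 5739.1 ≈ 15127 km.

15127 km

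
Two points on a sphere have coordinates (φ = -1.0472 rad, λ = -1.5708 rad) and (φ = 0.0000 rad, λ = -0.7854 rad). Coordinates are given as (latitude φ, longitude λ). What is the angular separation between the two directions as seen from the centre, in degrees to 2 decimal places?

69.30°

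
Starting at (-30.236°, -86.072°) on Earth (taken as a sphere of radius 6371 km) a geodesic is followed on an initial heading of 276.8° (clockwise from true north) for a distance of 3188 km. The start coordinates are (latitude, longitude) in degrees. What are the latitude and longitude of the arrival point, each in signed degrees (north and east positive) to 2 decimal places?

-23.13°, -117.27°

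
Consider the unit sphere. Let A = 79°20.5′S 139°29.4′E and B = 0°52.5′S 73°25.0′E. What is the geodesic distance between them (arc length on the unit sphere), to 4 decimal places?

1.4807

In radians: φ₁ = -1.3848, φ₂ = -0.0153, Δλ = -66.073° = -1.1532 rad.
cos c = sin φ₁ sin φ₂ + cos φ₁ cos φ₂ cos Δλ = (-0.9827)(-0.0153) + (0.1850)(0.9999)(0.4056) = 0.09001,
so c = arccos(0.09001) = 1.48067 rad.
On the unit sphere the arc length equals the central angle: 1.4807.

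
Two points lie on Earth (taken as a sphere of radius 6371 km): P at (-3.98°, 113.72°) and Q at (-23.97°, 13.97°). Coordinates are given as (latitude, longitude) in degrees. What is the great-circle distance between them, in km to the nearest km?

10814 km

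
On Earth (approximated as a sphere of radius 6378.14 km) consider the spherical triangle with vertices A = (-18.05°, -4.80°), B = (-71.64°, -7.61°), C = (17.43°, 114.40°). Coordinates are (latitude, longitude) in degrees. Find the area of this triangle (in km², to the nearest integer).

Side lengths (central angles): a = 2.0304, b = 2.1357, c = 0.9358 rad; semiperimeter s = 2.5510.
By l'Huilier's theorem, tan(E/4) = √[tan(s/2) tan((s−a)/2) tan((s−b)/2) tan((s−c)/2)], giving spherical excess E = 1.6549 rad.
Area = E·R² = 1.6549 × (6378.14)² ≈ 67321373 km².

67321373 km²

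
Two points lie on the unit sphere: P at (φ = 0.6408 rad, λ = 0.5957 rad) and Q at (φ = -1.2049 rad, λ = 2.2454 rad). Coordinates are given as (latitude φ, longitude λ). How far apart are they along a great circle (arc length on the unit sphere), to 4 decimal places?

In radians: φ₁ = 0.6408, φ₂ = -1.2049, Δλ = 94.521° = 1.6497 rad.
cos c = sin φ₁ sin φ₂ + cos φ₁ cos φ₂ cos Δλ = (0.5978)(-0.9338) + (0.8016)(0.3578)(-0.0788) = -0.58087,
so c = arccos(-0.58087) = 2.19059 rad.
On the unit sphere the arc length equals the central angle: 2.1906.

2.1906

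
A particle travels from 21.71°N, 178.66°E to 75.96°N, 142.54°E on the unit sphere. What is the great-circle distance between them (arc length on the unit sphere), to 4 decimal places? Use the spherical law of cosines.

0.9993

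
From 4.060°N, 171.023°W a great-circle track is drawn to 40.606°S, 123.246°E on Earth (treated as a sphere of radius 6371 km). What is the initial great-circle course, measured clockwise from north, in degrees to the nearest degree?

226°

Δλ = -65.731° = -1.1472 rad.
y = sin Δλ · cos φ₂ = (-0.9116)(0.7592) = -0.6921
x = cos φ₁ sin φ₂ − sin φ₁ cos φ₂ cos Δλ = (0.9975)(-0.6509) − (0.0708)(0.7592)(0.4110) = -0.6713
θ = atan2(y, x) = -134.13°; adding 360° gives 226°.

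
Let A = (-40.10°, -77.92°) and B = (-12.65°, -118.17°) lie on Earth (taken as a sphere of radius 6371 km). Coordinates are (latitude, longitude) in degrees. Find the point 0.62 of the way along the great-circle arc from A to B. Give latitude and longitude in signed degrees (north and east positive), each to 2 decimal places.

The central angle between A and B is δ = 0.7803 rad.
With f = 0.62, the slerp weights are sin((1−f)δ)/sin δ = 0.4153 and sin(fδ)/sin δ = 0.6612.
Weighted sum of the unit vectors: (0.4153)·(0.1601,-0.7480,-0.6441) + (0.6612)·(-0.4606,-0.8602,-0.2190) = (-0.2381, -0.8794, -0.4123).
Converting back: φ = atan2(z, √(x²+y²)) = -24.35°, λ = atan2(y, x) = -105.15°.

-24.35°, -105.15°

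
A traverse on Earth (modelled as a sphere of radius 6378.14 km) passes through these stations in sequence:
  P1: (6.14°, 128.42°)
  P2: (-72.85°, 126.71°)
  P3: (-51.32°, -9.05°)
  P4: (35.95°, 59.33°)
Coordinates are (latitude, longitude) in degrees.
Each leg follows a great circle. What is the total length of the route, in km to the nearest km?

Leg P1→P2: central angle 1.3788 rad, distance 8794.0 km.
Leg P2→P3: central angle 0.9098 rad, distance 5802.8 km.
Leg P3→P4: central angle 1.8462 rad, distance 11775.0 km.
Total: 8794.0 + 5802.8 + 11775.0 ≈ 26372 km.

26372 km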